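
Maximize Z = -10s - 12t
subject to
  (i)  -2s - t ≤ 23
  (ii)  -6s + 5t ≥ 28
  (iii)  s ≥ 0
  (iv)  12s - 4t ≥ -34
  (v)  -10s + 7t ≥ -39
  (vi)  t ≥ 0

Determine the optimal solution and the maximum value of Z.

s = 0, t = 28/5, maximum Z = -336/5

The feasible region is unbounded (it extends along (7, 10), (1, 3)), but Z strictly decreases along every unbounded feasible direction, so there is no improving ray and the maximum is attained at a vertex.

At the optimal vertex, -6s + 5t = 28 and s = 0.
Solving simultaneously gives s = 0, t = 28/5.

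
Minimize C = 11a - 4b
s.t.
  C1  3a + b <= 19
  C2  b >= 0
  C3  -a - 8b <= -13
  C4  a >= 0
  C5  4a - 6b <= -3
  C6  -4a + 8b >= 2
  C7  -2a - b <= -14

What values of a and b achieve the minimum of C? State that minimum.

a = 0, b = 19, minimum C = -76

Feasible corners and C = 11a - 4b:
  (0, 19) → C = -76
  (5, 4) → C = 39
  (0, 14) → C = -56

The optimum lies where 3a + b = 19 and a = 0.
Solving simultaneously gives a = 0, b = 19.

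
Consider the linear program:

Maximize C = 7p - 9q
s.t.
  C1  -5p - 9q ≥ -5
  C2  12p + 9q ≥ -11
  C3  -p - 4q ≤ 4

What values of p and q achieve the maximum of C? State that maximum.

Corner points and C = 7p - 9q:
  (-16/7, 115/63) → C = -227/7
  (56/11, -25/11) → C = 617/11
  (-8/39, -37/39) → C = 277/39

p = 56/11, q = -25/11, maximum C = 617/11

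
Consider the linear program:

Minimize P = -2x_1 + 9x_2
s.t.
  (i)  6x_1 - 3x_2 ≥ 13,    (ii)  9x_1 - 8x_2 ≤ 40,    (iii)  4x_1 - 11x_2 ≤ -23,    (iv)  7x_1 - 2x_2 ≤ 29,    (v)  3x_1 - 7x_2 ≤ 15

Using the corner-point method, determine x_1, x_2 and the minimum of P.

x_1 = 106/27, x_2 = 95/27, minimum P = 643/27

Corner points and P = -2x_1 + 9x_2:
  (106/27, 95/27) → P = 643/27
  (61/9, 83/9) → P = 625/9
  (365/69, 277/69) → P = 1763/69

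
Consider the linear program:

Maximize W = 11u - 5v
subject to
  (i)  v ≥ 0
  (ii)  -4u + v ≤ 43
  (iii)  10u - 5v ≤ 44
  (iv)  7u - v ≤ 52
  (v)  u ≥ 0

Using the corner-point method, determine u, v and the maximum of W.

Vertices and W = 11u - 5v:
  (22/5, 0) → W = 242/5
  (0, 0) → W = 0
  (95/3, 509/3) → W = -500
  (0, 43) → W = -215
  (216/25, 212/25) → W = 1316/25

At the optimal vertex, 10u - 5v = 44 and 7u - v = 52.
Solving simultaneously gives u = 216/25, v = 212/25.

u = 216/25, v = 212/25, maximum W = 1316/25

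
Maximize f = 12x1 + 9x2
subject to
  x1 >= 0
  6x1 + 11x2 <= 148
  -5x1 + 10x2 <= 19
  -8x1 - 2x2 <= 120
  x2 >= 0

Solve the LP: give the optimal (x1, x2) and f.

Feasible corners and f = 12x1 + 9x2:
  (0, 19/10) → f = 171/10
  (0, 0) → f = 0
  (1271/115, 854/115) → f = 22938/115
  (74/3, 0) → f = 296

x1 = 74/3, x2 = 0, maximum f = 296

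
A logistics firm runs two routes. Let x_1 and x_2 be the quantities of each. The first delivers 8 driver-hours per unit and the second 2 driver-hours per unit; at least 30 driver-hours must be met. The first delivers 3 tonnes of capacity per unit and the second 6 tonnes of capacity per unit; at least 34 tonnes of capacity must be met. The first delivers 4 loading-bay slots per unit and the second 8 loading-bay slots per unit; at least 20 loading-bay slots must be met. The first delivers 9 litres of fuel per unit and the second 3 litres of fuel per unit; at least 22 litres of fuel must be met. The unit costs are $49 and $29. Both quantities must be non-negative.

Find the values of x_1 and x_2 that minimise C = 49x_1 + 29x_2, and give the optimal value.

x_1 = 8/3, x_2 = 13/3, minimum C = 769/3

Corner points and C = 49x_1 + 29x_2:
  (0, 15) → C = 435
  (34/3, 0) → C = 1666/3
  (8/3, 13/3) → C = 769/3
The feasible region is unbounded (it extends along (0, 1), (1, 0)), but C strictly increases along every unbounded feasible direction, so there is no improving ray and the minimum is attained at a vertex.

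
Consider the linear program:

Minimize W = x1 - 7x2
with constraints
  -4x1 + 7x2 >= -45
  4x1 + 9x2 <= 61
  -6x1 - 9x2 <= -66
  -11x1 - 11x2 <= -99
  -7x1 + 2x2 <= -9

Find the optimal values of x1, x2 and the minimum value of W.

x1 = 4, x2 = 5, minimum W = -31

Feasible corners and W = x1 - 7x2:
  (13, 1) → W = 6
  (289/26, -1/13) → W = 303/26
  (4, 5) → W = -31
  (5, 4) → W = -23

The optimum lies where 4x1 + 9x2 = 61 and -11x1 - 11x2 = -99.
Solving simultaneously gives x1 = 4, x2 = 5.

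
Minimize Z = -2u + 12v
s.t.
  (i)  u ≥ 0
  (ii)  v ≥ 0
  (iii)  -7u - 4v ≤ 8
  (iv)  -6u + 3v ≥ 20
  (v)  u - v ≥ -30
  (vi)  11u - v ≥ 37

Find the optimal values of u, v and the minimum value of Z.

u = 131/27, v = 442/27, minimum Z = 5042/27

Vertices and Z = -2u + 12v:
  (70/3, 160/3) → Z = 1780/3
  (131/27, 442/27) → Z = 5042/27
  (67/10, 367/10) → Z = 427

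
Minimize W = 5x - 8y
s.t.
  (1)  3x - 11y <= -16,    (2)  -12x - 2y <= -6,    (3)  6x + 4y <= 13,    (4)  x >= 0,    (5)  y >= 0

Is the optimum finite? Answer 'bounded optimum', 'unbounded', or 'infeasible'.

bounded optimum

Corner points and W = 5x - 8y:
  (17/69, 35/23) → W = -755/69
  (79/78, 45/26) → W = -685/78
  (0, 3) → W = -24
  (0, 13/4) → W = -26
The feasible region has finitely many vertices and no improving ray; the minimum is -26 at (0, 13/4).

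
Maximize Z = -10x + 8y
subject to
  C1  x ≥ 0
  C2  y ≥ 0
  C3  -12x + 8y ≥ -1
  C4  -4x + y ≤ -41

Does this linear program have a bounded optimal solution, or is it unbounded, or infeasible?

From the feasible point (327/20, 122/5), moving in the direction (1, 4) keeps every constraint satisfied while Z increases without bound.

unbounded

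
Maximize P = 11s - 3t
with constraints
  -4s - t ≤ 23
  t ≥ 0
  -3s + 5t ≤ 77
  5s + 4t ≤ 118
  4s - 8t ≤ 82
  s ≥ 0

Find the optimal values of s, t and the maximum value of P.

s = 159/7, t = 31/28, maximum P = 6903/28

Corner points and P = 11s - 3t:
  (41/2, 0) → P = 451/2
  (0, 0) → P = 0
  (282/37, 739/37) → P = 885/37
  (0, 77/5) → P = -231/5
  (159/7, 31/28) → P = 6903/28

At the optimal vertex, 5s + 4t = 118 and 4s - 8t = 82.
Solving simultaneously gives s = 159/7, t = 31/28.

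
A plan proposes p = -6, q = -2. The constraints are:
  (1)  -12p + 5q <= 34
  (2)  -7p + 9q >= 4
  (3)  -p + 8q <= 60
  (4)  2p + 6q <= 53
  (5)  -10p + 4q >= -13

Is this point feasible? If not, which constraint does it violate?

Constraint (1): -12p + 5q = 62, which is not ≤ 34. All other constraints are satisfied.

not feasible — violates (1)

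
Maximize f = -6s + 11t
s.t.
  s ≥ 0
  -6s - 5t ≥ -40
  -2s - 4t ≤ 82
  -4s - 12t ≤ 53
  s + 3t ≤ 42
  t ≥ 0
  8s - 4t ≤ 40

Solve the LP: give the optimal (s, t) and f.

s = 0, t = 8, maximum f = 88

Feasible corners and f = -6s + 11t:
  (0, 8) → f = 88
  (0, 0) → f = 0
  (45/8, 5/4) → f = -20
  (5, 0) → f = -30

The binding constraints are s = 0 and -6s - 5t = -40.
Solving simultaneously gives s = 0, t = 8.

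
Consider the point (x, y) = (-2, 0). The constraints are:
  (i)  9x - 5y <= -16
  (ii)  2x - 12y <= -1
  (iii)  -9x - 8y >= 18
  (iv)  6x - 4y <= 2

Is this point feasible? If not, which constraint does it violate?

(i): -18 ≤ -16 ✓
(ii): -4 ≤ -1 ✓
(iii): 18 ≥ 18 ✓
(iv): -12 ≤ 2 ✓

feasible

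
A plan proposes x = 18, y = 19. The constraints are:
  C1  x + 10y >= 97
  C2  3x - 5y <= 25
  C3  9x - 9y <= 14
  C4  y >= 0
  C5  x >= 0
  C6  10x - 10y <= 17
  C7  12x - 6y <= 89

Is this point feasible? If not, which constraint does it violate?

Constraint C7: 12x - 6y = 102, which is not ≤ 89. All other constraints are satisfied.

not feasible — violates C7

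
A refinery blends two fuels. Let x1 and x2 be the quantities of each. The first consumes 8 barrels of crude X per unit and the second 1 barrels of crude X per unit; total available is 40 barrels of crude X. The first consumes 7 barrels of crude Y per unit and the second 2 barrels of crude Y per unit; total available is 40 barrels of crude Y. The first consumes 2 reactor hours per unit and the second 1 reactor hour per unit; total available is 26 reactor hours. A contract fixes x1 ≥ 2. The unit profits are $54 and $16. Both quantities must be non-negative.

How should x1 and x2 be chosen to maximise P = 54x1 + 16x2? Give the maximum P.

x1 = 2, x2 = 13, maximum P = 316

Extreme points and P = 54x1 + 16x2:
  (5, 0) → P = 270
  (2, 0) → P = 108
  (40/9, 40/9) → P = 2800/9
  (2, 13) → P = 316

The optimum lies where 7x1 + 2x2 = 40 and x1 = 2.
Solving simultaneously gives x1 = 2, x2 = 13.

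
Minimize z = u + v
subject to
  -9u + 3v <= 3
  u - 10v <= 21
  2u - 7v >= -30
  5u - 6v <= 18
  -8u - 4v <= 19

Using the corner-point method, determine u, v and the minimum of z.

Vertices and z = u + v:
  (-31/29, -64/29) → z = -95/29
  (23/19, 88/19) → z = 111/19
  (27/22, -87/44) → z = -3/4
  (306/23, 186/23) → z = 492/23

u = -31/29, v = -64/29, minimum z = -95/29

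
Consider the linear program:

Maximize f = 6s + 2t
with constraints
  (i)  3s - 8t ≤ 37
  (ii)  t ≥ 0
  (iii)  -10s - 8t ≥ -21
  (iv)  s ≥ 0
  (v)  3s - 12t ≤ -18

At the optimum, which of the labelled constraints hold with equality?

Corner points and f = 6s + 2t:
  (0, 21/8) → f = 21/4
  (3/4, 27/16) → f = 63/8
  (0, 3/2) → f = 3

The maximum is at (3/4, 27/16). Substituting into each constraint, equality holds for (iii) and (v); the remaining constraints have slack.

(iii) and (v)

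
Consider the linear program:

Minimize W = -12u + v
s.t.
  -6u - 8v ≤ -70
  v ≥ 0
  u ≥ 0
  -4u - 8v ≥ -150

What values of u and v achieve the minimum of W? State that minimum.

u = 75/2, v = 0, minimum W = -450

Extreme points and W = -12u + v:
  (35/3, 0) → W = -140
  (0, 35/4) → W = 35/4
  (75/2, 0) → W = -450
  (0, 75/4) → W = 75/4

The optimum lies where v = 0 and -4u - 8v = -150.
Solving simultaneously gives u = 75/2, v = 0.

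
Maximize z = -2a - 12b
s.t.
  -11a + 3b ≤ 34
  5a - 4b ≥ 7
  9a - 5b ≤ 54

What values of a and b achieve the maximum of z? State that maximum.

Feasible corners and z = -2a - 12b:
  (-157/29, -247/29) → z = 3278/29
  (-83/7, -225/7) → z = 2866/7
  (181/11, 207/11) → z = -2846/11

a = -83/7, b = -225/7, maximum z = 2866/7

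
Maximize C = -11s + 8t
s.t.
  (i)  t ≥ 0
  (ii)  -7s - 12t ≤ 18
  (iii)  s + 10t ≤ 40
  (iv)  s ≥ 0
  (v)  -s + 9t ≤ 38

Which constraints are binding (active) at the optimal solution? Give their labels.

Corner points and C = -11s + 8t:
  (40, 0) → C = -440
  (0, 0) → C = 0
  (0, 4) → C = 32

The maximum is at (0, 4). Substituting into each constraint, equality holds for (iii) and (iv); the remaining constraints have slack.

(iii) and (iv)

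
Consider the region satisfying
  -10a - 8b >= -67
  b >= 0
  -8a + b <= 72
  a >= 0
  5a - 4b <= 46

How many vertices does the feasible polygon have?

The feasible vertices (each the meet of two boundaries and inside every other half-plane) are:
  (67/10, 0)
  (0, 67/8)
  (0, 0)

3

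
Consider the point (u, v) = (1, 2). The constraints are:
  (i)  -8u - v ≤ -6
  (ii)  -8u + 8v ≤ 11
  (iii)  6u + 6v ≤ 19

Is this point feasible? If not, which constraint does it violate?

(i): -10 ≤ -6 ✓
(ii): 8 ≤ 11 ✓
(iii): 18 ≤ 19 ✓

feasible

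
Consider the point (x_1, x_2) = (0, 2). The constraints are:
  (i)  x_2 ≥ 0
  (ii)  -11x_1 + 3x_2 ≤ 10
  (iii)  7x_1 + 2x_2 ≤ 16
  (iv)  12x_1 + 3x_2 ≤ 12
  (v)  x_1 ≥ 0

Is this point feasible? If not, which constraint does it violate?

(i): 2 ≥ 0 ✓
(ii): 6 ≤ 10 ✓
(iii): 4 ≤ 16 ✓
(iv): 6 ≤ 12 ✓
(v): 0 ≥ 0 ✓

feasible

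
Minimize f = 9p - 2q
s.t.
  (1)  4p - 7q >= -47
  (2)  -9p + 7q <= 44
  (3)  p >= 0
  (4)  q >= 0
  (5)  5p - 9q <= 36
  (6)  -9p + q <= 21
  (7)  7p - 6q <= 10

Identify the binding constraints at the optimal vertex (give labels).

(2) and (3)

Extreme points and f = 9p - 2q:
  (3/5, 247/35) → f = -61/7
  (352/25, 369/25) → f = 486/5
  (0, 44/7) → f = -88/7
  (0, 0) → f = 0
  (10/7, 0) → f = 90/7

The minimum is at (0, 44/7). Substituting into each constraint, equality holds for (2) and (3); the remaining constraints have slack.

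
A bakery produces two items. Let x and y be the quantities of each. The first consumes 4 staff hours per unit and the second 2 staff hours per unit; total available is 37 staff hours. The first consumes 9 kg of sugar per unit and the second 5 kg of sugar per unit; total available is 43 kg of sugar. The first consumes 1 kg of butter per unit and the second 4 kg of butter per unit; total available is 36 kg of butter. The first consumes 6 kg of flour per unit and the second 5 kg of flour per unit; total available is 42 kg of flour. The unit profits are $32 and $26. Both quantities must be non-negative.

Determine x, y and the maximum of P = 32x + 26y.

Extreme points and P = 32x + 26y:
  (0, 0) → P = 0
  (0, 42/5) → P = 1092/5
  (43/9, 0) → P = 1376/9
  (1/3, 8) → P = 656/3

x = 1/3, y = 8, maximum P = 656/3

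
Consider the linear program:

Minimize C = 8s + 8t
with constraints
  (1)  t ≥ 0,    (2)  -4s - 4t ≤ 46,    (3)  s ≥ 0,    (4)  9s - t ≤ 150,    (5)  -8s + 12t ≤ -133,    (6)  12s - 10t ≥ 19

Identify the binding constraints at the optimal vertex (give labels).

(1) and (5)

Vertices and C = 8s + 8t:
  (50/3, 0) → C = 400/3
  (133/8, 0) → C = 133
  (1667/100, 3/100) → C = 668/5

The minimum is at (133/8, 0). Substituting into each constraint, equality holds for (1) and (5); the remaining constraints have slack.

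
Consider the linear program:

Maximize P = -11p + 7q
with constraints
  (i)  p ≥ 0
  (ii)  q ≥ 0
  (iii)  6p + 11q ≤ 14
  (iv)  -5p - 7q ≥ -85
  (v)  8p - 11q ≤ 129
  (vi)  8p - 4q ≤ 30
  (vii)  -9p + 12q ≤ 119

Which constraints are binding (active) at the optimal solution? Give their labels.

Vertices and P = -11p + 7q:
  (0, 0) → P = 0
  (0, 14/11) → P = 98/11
  (7/3, 0) → P = -77/3

The maximum is at (0, 14/11). Substituting into each constraint, equality holds for (i) and (iii); the remaining constraints have slack.

(i) and (iii)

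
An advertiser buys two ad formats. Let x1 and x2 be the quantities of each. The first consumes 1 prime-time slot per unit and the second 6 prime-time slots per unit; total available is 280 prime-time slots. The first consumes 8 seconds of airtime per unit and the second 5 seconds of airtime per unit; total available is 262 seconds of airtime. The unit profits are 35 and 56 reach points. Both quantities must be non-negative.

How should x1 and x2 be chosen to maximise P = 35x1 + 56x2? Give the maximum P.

x1 = 4, x2 = 46, maximum P = 2716

Corner points and P = 35x1 + 56x2:
  (0, 0) → P = 0
  (0, 140/3) → P = 7840/3
  (131/4, 0) → P = 4585/4
  (4, 46) → P = 2716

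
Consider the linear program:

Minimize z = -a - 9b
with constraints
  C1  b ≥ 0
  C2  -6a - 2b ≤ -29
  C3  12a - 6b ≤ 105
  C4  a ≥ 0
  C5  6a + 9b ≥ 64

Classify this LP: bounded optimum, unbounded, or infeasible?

From the feasible point (0, 29/2), moving in the direction (6, 12) keeps every constraint satisfied while z decreases without bound.

unbounded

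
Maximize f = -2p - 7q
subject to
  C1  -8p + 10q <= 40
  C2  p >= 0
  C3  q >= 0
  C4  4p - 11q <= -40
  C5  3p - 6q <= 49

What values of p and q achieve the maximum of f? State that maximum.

p = 0, q = 40/11, maximum f = -280/11

Extreme points and f = -2p - 7q:
  (0, 4) → f = -28
  (0, 40/11) → f = -280/11
  (779/9, 316/9) → f = -3770/9
The feasible region is unbounded (it extends along (5, 4), (2, 1)), but f strictly decreases along every unbounded feasible direction, so there is no improving ray and the maximum is attained at a vertex.

At the optimal vertex, p = 0 and 4p - 11q = -40.
Solving simultaneously gives p = 0, q = 40/11.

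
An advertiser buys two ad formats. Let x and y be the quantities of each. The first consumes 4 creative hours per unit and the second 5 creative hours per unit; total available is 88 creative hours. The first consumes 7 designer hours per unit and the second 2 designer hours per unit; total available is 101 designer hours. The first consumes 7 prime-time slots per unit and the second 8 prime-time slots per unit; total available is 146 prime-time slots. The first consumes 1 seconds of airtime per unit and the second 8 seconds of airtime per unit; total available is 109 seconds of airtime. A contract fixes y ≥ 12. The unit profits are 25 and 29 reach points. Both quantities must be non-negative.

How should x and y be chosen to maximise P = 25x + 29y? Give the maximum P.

Feasible corners and P = 25x + 29y:
  (0, 109/8) → P = 3161/8
  (0, 12) → P = 348
  (53/9, 116/9) → P = 521
  (7, 12) → P = 523

The optimum lies where 4x + 5y = 88 and y = 12.
Solving simultaneously gives x = 7, y = 12.

x = 7, y = 12, maximum P = 523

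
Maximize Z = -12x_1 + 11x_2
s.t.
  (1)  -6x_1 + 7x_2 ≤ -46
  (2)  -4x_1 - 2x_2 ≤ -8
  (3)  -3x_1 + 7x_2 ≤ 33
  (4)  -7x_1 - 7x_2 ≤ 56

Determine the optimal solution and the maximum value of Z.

x_1 = 37/10, x_2 = -17/5, maximum Z = -409/5

Feasible corners and Z = -12x_1 + 11x_2:
  (37/10, -17/5) → Z = -409/5
  (79/3, 16) → Z = -140
  (12, -20) → Z = -364
The feasible region is unbounded (it extends along (7, 3), (1, -1)), but Z strictly decreases along every unbounded feasible direction, so there is no improving ray and the maximum is attained at a vertex.

The optimum lies where -6x_1 + 7x_2 = -46 and -4x_1 - 2x_2 = -8.
Solving simultaneously gives x_1 = 37/10, x_2 = -17/5.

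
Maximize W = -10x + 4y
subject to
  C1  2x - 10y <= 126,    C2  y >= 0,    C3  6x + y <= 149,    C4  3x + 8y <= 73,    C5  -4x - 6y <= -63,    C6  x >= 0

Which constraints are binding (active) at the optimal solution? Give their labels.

C4 and C5

Feasible corners and W = -10x + 4y:
  (73/3, 0) → W = -730/3
  (63/4, 0) → W = -315/2
  (33/7, 103/14) → W = -124/7

The maximum is at (33/7, 103/14). Substituting into each constraint, equality holds for C4 and C5; the remaining constraints have slack.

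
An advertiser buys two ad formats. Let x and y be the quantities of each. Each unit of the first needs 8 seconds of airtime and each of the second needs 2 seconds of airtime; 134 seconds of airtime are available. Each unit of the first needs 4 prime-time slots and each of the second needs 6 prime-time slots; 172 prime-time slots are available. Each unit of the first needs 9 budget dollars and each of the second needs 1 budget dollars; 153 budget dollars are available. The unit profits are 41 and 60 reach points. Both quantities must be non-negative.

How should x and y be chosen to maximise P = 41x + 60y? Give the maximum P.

x = 23/2, y = 21, maximum P = 3463/2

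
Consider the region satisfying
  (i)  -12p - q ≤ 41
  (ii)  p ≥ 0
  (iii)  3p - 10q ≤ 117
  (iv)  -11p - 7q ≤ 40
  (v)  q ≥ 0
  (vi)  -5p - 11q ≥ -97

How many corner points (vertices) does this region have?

Of the 15 pairwise boundary intersections, those satisfying every inequality are:
  (0, 0)
  (0, 97/11)
  (97/5, 0)

3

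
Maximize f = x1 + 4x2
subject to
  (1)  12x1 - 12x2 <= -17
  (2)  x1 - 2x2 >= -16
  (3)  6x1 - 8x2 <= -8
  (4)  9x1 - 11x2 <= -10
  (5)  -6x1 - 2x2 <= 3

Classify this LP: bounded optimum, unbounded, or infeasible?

Corner points and f = x1 + 4x2:
  (79/6, 175/12) → f = 143/2
  (-35/48, 11/16) → f = 97/48
  (-19/7, 93/14) → f = 167/7
The feasible region has finitely many vertices and no improving ray; the maximum is 143/2 at (79/6, 175/12).

bounded optimum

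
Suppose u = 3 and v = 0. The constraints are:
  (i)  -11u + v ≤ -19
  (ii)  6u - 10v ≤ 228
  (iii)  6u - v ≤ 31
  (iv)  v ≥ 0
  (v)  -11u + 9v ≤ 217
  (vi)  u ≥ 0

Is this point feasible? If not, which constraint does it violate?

(i): -33 ≤ -19 ✓
(ii): 18 ≤ 228 ✓
(iii): 18 ≤ 31 ✓
(iv): 0 ≥ 0 ✓
(v): -33 ≤ 217 ✓
(vi): 3 ≥ 0 ✓

feasible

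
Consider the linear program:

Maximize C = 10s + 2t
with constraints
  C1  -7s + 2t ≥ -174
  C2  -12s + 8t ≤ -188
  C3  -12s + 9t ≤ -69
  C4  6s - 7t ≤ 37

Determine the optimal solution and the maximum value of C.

Corner points and C = 10s + 2t:
  (127/4, 193/8) → C = 1463/4
  (1144/37, 785/37) → C = 13010/37
  (85/3, 19) → C = 964/3

The binding constraints are -7s + 2t = -174 and -12s + 8t = -188.
Solving simultaneously gives s = 127/4, t = 193/8.

s = 127/4, t = 193/8, maximum C = 1463/4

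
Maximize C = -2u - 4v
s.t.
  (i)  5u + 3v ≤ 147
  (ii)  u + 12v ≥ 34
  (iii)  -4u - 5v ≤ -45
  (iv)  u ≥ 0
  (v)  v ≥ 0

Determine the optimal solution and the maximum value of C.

u = 370/43, v = 91/43, maximum C = -1104/43

Vertices and C = -2u - 4v:
  (554/19, 23/57) → C = -3416/57
  (0, 49) → C = -196
  (370/43, 91/43) → C = -1104/43
  (0, 9) → C = -36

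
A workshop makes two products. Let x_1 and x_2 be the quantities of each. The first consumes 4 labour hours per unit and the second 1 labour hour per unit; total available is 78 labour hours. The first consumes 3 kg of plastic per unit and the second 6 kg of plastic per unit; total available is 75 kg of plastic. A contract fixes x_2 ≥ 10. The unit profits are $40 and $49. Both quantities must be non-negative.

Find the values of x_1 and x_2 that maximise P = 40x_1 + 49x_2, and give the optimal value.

x_1 = 5, x_2 = 10, maximum P = 690

The optimum lies where 3x_1 + 6x_2 = 75 and x_2 = 10.
Solving simultaneously gives x_1 = 5, x_2 = 10.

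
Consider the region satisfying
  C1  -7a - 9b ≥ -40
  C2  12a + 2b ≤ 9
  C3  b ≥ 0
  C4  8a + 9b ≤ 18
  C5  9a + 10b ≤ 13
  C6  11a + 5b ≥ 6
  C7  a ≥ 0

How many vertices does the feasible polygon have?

5

Intersecting each pair of boundary lines and keeping only the points that satisfy every inequality leaves:
  (3/4, 0)
  (32/51, 25/34)
  (6/11, 0)
  (0, 13/10)
  (0, 6/5)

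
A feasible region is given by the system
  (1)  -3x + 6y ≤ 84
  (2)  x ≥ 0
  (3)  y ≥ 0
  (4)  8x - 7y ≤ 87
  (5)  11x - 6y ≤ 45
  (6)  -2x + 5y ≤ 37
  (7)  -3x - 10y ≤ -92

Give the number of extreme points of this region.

Pairwise boundary intersections that survive every other constraint:
  (447/43, 497/43)
  (501/64, 877/128)
  (18/7, 59/7)

3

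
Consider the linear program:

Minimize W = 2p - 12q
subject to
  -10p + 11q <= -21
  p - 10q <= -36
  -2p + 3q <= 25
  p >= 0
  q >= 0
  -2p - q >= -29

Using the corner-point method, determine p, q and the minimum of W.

p = 85/8, q = 31/4, minimum W = -287/4

Vertices and W = 2p - 12q:
  (606/89, 381/89) → W = -3360/89
  (85/8, 31/4) → W = -287/4
  (254/21, 101/21) → W = -704/21

The binding constraints are -10p + 11q = -21 and -2p - q = -29.
Solving simultaneously gives p = 85/8, q = 31/4.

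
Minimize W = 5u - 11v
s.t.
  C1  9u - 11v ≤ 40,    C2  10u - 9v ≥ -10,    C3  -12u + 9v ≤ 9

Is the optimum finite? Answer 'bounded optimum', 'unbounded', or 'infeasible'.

From the feasible point (-9, -11), moving in the direction (9, 10) keeps every constraint satisfied while W decreases without bound.

unbounded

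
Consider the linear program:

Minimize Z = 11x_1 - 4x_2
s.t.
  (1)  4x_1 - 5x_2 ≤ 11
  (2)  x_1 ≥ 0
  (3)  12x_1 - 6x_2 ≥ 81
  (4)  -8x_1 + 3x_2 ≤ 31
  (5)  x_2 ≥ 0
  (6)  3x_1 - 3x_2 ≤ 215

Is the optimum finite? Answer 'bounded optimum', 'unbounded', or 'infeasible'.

bounded optimum

Corner points and Z = 11x_1 - 4x_2:
  (113/12, 16/3) → Z = 329/4
  (1042/3, 827/3) → Z = 2718
The feasible region has finitely many vertices and no improving ray; the minimum is 329/4 at (113/12, 16/3).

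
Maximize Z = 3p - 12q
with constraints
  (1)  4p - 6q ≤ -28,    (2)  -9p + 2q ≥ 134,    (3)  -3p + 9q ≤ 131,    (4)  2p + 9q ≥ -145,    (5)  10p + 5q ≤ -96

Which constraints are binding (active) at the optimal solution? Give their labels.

(1) and (4)

Corner points and Z = 3p - 12q:
  (-374/23, -142/23) → Z = 582/23
  (-187/8, -131/12) → Z = 487/8
  (-862/65, 476/65) → Z = -8298/65
  (-276/5, -173/45) → Z = -1792/15
  (-217/15, 146/15) → Z = -801/5

The maximum is at (-187/8, -131/12). Substituting into each constraint, equality holds for (1) and (4); the remaining constraints have slack.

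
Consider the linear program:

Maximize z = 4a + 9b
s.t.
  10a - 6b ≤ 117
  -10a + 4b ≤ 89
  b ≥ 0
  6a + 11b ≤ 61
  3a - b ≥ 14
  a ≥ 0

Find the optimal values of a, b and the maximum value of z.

Feasible corners and z = 4a + 9b:
  (61/6, 0) → z = 122/3
  (14/3, 0) → z = 56/3
  (215/39, 33/13) → z = 1751/39

a = 215/39, b = 33/13, maximum z = 1751/39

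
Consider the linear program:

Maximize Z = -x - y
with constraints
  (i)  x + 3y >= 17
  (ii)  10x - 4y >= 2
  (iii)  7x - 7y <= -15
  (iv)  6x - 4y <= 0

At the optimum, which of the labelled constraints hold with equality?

(i) and (ii)

Corner points and Z = -x - y:
  (37/17, 84/17) → Z = -121/17
  (37/14, 67/14) → Z = -52/7
  (30/7, 45/7) → Z = -75/7
The feasible region is unbounded (it extends along (2, 5), (2, 3)), but Z strictly decreases along every unbounded feasible direction, so there is no improving ray and the maximum is attained at a vertex.

The maximum is at (37/17, 84/17). Substituting into each constraint, equality holds for (i) and (ii); the remaining constraints have slack.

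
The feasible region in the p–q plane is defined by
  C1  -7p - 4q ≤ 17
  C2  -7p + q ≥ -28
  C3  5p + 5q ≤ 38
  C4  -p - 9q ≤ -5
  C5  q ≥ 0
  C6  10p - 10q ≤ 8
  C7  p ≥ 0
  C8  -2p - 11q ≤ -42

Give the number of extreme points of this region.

Of the 28 pairwise boundary intersections, those satisfying every inequality are:
  (21/5, 17/5)
  (0, 38/5)
  (254/65, 202/65)
  (0, 42/11)

4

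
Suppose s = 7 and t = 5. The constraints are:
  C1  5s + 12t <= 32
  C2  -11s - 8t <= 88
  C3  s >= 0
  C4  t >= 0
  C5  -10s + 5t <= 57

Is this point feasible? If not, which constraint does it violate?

Constraint C1: 5s + 12t = 95, which is not ≤ 32. All other constraints are satisfied.

not feasible — violates C1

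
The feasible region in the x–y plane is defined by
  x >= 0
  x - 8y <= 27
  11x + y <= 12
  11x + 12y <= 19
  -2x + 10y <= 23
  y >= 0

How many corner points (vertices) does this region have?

4

Intersecting each pair of boundary lines and keeping only the points that satisfy every inequality leaves:
  (0, 19/12)
  (0, 0)
  (125/121, 7/11)
  (12/11, 0)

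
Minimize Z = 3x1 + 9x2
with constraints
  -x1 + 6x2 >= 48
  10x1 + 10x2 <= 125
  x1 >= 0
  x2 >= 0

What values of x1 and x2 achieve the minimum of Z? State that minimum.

Feasible corners and Z = 3x1 + 9x2:
  (27/7, 121/14) → Z = 1251/14
  (0, 8) → Z = 72
  (0, 25/2) → Z = 225/2

At the optimal vertex, -x1 + 6x2 = 48 and x1 = 0.
Solving simultaneously gives x1 = 0, x2 = 8.

x1 = 0, x2 = 8, minimum Z = 72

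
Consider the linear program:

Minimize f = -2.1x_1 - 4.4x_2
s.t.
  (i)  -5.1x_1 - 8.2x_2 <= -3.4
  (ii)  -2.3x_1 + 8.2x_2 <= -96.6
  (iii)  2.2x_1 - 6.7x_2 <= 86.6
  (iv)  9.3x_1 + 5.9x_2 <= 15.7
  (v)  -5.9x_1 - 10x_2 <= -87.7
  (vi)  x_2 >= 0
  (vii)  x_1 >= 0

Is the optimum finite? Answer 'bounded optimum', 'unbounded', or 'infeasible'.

The boundaries x_2 = 0 and x_1 = 0 meet at (0, 0), but that point violates -5.1x_1 - 8.2x_2 ≤ -3.4. Every candidate vertex is excluded by some other constraint, so the feasible region is empty.

infeasible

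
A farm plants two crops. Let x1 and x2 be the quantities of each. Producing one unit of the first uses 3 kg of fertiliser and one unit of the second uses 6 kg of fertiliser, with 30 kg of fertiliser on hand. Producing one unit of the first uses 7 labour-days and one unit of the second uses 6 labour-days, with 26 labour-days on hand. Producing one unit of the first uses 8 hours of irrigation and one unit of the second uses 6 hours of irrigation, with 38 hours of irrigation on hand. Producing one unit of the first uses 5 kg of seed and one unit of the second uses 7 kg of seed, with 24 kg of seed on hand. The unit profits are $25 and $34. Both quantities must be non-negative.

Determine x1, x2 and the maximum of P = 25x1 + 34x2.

Feasible corners and P = 25x1 + 34x2:
  (0, 0) → P = 0
  (0, 24/7) → P = 816/7
  (26/7, 0) → P = 650/7
  (2, 2) → P = 118

The optimum lies where 7x1 + 6x2 = 26 and 5x1 + 7x2 = 24.
Solving simultaneously gives x1 = 2, x2 = 2.

x1 = 2, x2 = 2, maximum P = 118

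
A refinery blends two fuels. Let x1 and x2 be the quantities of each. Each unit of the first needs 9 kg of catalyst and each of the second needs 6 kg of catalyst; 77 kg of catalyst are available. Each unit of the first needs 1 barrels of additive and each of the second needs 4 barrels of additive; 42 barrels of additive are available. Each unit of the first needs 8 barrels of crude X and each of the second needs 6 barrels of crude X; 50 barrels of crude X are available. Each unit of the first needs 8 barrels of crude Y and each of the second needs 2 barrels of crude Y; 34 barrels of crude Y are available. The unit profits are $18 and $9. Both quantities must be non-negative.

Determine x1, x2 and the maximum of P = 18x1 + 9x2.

x1 = 13/4, x2 = 4, maximum P = 189/2

Corner points and P = 18x1 + 9x2:
  (0, 0) → P = 0
  (0, 25/3) → P = 75
  (17/4, 0) → P = 153/2
  (13/4, 4) → P = 189/2

At the optimal vertex, 8x1 + 6x2 = 50 and 8x1 + 2x2 = 34.
Solving simultaneously gives x1 = 13/4, x2 = 4.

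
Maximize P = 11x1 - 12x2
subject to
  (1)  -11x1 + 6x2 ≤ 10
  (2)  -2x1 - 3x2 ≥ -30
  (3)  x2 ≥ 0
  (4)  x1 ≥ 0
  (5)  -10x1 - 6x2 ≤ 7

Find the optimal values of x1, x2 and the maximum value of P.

x1 = 15, x2 = 0, maximum P = 165

Vertices and P = 11x1 - 12x2:
  (10/3, 70/9) → P = -170/3
  (0, 5/3) → P = -20
  (15, 0) → P = 165
  (0, 0) → P = 0

The binding constraints are -2x1 - 3x2 = -30 and x2 = 0.
Solving simultaneously gives x1 = 15, x2 = 0.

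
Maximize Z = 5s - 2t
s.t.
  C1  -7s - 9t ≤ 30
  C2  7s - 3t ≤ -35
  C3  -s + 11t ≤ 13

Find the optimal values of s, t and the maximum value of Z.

s = -173/37, t = 28/37, maximum Z = -921/37

Corner points and Z = 5s - 2t:
  (-135/28, 5/12) → Z = -2095/84
  (-447/86, 61/86) → Z = -2357/86
  (-173/37, 28/37) → Z = -921/37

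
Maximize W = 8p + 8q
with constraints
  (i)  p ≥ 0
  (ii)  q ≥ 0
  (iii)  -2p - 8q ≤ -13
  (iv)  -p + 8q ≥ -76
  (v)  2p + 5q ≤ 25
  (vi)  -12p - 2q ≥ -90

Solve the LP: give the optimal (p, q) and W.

p = 50/7, q = 15/7, maximum W = 520/7

Extreme points and W = 8p + 8q:
  (0, 13/8) → W = 13
  (0, 5) → W = 40
  (13/2, 0) → W = 52
  (15/2, 0) → W = 60
  (50/7, 15/7) → W = 520/7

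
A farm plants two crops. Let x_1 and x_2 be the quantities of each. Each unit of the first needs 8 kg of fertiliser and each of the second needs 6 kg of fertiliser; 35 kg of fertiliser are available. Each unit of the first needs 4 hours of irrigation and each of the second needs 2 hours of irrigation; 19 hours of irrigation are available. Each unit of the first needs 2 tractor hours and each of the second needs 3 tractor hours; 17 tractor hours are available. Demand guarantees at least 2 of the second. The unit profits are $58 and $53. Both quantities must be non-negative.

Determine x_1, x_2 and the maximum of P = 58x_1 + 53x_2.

Corner points and P = 58x_1 + 53x_2:
  (0, 17/3) → P = 901/3
  (0, 2) → P = 106
  (1/4, 11/2) → P = 306
  (23/8, 2) → P = 1091/4

At the optimal vertex, 8x_1 + 6x_2 = 35 and 2x_1 + 3x_2 = 17.
Solving simultaneously gives x_1 = 1/4, x_2 = 11/2.

x_1 = 1/4, x_2 = 11/2, maximum P = 306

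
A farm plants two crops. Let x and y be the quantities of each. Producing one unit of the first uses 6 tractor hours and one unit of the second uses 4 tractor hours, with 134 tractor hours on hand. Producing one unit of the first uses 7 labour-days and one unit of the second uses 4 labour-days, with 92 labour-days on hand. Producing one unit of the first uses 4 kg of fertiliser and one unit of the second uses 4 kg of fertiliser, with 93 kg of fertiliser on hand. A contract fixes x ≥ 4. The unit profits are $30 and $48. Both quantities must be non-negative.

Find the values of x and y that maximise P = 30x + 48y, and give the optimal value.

x = 4, y = 16, maximum P = 888

Vertices and P = 30x + 48y:
  (92/7, 0) → P = 2760/7
  (4, 0) → P = 120
  (4, 16) → P = 888

The optimum lies where 7x + 4y = 92 and x = 4.
Solving simultaneously gives x = 4, y = 16.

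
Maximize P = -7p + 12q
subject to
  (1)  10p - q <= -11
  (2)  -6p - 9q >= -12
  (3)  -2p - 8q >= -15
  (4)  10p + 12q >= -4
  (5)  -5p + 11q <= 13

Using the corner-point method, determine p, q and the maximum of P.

p = -20/17, q = 11/17, maximum P = 16

Extreme points and P = -7p + 12q:
  (-68/65, 7/13) → P = 896/65
  (-36/35, 5/7) → P = 552/35
  (-20/17, 11/17) → P = 16

The optimum lies where 10p + 12q = -4 and -5p + 11q = 13.
Solving simultaneously gives p = -20/17, q = 11/17.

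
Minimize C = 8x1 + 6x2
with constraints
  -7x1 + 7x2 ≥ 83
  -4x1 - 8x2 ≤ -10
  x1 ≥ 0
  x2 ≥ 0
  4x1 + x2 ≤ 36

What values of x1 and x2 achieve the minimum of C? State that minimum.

x1 = 0, x2 = 83/7, minimum C = 498/7

Feasible corners and C = 8x1 + 6x2:
  (0, 83/7) → C = 498/7
  (169/35, 584/35) → C = 4856/35
  (0, 36) → C = 216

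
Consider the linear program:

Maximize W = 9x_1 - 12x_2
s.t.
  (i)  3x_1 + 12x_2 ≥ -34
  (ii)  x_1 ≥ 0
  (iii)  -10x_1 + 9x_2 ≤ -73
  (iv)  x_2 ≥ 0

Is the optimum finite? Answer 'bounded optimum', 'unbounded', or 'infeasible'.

From the feasible point (73/10, 0), moving in the direction (1, 0) keeps every constraint satisfied while W increases without bound.

unbounded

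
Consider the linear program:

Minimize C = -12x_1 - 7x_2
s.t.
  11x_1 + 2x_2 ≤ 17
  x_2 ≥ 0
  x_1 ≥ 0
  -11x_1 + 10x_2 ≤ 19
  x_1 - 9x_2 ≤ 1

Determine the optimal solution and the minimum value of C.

Vertices and C = -12x_1 - 7x_2:
  (1, 3) → C = -33
  (155/101, 6/101) → C = -1902/101
  (0, 0) → C = 0
  (1, 0) → C = -12
  (0, 19/10) → C = -133/10

At the optimal vertex, 11x_1 + 2x_2 = 17 and -11x_1 + 10x_2 = 19.
Solving simultaneously gives x_1 = 1, x_2 = 3.

x_1 = 1, x_2 = 3, minimum C = -33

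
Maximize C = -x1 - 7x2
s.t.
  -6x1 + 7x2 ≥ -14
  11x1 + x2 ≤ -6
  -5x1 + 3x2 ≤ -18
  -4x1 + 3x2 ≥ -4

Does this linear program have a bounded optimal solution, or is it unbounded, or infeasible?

infeasible

The boundaries -6x1 + 7x2 = -14 and -4x1 + 3x2 = -4 meet at (-7/5, -16/5), but that point violates -5x1 + 3x2 ≤ -18. Every candidate vertex is excluded by some other constraint, so the feasible region is empty.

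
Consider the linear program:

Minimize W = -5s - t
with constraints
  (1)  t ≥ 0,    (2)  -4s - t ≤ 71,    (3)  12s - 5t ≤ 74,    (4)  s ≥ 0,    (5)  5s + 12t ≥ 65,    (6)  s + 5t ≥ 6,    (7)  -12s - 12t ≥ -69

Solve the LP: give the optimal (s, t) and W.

s = 4/7, t = 145/28, minimum W = -225/28

Corner points and W = -5s - t:
  (0, 65/12) → W = -65/12
  (0, 23/4) → W = -23/4
  (4/7, 145/28) → W = -225/28

The optimum lies where 5s + 12t = 65 and -12s - 12t = -69.
Solving simultaneously gives s = 4/7, t = 145/28.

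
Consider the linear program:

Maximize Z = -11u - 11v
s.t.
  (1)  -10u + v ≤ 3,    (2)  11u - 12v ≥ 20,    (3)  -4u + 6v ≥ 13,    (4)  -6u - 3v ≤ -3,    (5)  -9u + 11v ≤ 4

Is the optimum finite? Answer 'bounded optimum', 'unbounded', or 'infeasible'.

Feasible corners and Z = -11u - 11v:
  (46/3, 223/18) → Z = -5489/18
  (268/13, 224/13) → Z = -5412/13
The feasible region has finitely many vertices and no improving ray; the maximum is -5489/18 at (46/3, 223/18).

bounded optimum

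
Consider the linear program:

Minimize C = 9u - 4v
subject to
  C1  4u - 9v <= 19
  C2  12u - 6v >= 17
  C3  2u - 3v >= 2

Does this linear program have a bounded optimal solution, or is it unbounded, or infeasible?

Extreme points and C = 9u - 4v:
  (13/28, -40/21) → C = 991/84
  (13/8, 5/12) → C = 311/24
The feasible region has finitely many vertices and no improving ray; the minimum is 991/84 at (13/28, -40/21).

bounded optimum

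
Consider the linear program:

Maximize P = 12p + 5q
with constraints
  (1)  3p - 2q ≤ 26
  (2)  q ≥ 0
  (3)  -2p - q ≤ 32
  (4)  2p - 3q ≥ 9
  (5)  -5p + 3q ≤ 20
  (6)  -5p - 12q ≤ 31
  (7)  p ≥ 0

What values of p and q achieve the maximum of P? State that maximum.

p = 12, q = 5, maximum P = 169

Corner points and P = 12p + 5q:
  (26/3, 0) → P = 104
  (12, 5) → P = 169
  (9/2, 0) → P = 54

The binding constraints are 3p - 2q = 26 and 2p - 3q = 9.
Solving simultaneously gives p = 12, q = 5.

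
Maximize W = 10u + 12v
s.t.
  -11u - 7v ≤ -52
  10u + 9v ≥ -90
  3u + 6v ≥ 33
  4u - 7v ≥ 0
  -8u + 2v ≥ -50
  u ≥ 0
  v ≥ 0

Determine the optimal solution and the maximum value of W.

Vertices and W = 10u + 12v:
  (77/15, 44/15) → W = 1298/15
  (61/9, 19/9) → W = 838/9
  (175/24, 25/6) → W = 1475/12

u = 175/24, v = 25/6, maximum W = 1475/12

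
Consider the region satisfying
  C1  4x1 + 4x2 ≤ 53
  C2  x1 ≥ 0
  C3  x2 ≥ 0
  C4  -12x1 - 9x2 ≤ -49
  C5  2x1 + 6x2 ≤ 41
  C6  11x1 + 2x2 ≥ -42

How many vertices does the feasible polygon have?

Pairwise boundary intersections that survive every other constraint:
  (53/4, 0)
  (77/8, 29/8)
  (0, 49/9)
  (0, 41/6)
  (49/12, 0)

5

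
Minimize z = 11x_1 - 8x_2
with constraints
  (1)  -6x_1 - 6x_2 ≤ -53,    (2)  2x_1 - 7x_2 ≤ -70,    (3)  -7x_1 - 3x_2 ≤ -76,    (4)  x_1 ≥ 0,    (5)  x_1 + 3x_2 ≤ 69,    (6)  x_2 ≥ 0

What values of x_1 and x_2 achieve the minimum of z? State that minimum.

Feasible corners and z = 11x_1 - 8x_2:
  (322/55, 642/55) → z = -1594/55
  (21, 16) → z = 103
  (7/6, 407/18) → z = -3025/18

The binding constraints are -7x_1 - 3x_2 = -76 and x_1 + 3x_2 = 69.
Solving simultaneously gives x_1 = 7/6, x_2 = 407/18.

x_1 = 7/6, x_2 = 407/18, minimum z = -3025/18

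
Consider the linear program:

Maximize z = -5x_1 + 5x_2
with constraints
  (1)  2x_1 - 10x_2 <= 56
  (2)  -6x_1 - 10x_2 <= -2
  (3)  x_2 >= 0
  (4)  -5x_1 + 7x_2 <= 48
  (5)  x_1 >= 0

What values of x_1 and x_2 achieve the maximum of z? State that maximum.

Feasible corners and z = -5x_1 + 5x_2:
  (28, 0) → z = -140
  (1/3, 0) → z = -5/3
  (0, 1/5) → z = 1
  (0, 48/7) → z = 240/7
The feasible region is unbounded (it extends along (7, 5), (5, 1)), but z strictly decreases along every unbounded feasible direction, so there is no improving ray and the maximum is attained at a vertex.

x_1 = 0, x_2 = 48/7, maximum z = 240/7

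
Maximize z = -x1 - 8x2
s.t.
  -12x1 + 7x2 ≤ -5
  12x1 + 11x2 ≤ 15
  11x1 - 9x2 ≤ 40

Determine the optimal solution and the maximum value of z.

x1 = -235/31, x2 = -425/31, maximum z = 3635/31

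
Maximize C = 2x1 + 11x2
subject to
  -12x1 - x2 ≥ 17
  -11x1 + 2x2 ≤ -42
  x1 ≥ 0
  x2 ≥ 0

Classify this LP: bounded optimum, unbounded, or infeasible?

The boundaries -12x1 - x2 = 17 and -11x1 + 2x2 = -42 meet at (8/35, -691/35), but that point violates x2 ≥ 0. Every candidate vertex is excluded by some other constraint, so the feasible region is empty.

infeasible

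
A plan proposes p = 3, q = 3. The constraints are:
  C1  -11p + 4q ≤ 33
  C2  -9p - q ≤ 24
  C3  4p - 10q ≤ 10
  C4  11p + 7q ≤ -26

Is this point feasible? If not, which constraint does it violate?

not feasible — violates C4

Constraint C4: 11p + 7q = 54, which is not ≤ -26. All other constraints are satisfied.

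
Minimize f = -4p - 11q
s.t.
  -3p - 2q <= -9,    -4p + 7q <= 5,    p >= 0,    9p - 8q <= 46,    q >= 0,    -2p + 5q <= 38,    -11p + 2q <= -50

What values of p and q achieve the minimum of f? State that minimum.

p = 362/31, q = 229/31, minimum f = -3967/31

Feasible corners and f = -4p - 11q:
  (362/31, 229/31) → f = -3967/31
  (120/23, 85/23) → f = -1415/23
  (46/9, 0) → f = -184/9
  (50/11, 0) → f = -200/11

The optimum lies where -4p + 7q = 5 and 9p - 8q = 46.
Solving simultaneously gives p = 362/31, q = 229/31.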